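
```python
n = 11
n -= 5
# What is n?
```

Trace:
`n = 11` → n = 11
`n -= 5` → n = 6
So n = 6

Answer: 6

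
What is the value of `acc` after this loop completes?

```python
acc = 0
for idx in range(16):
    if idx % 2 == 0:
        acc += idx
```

Sum of even numbers 0 to 15
`acc` takes the values: 0 → 2 → 6 → 12 → 20 → 30 → 42 → 56

Answer: 56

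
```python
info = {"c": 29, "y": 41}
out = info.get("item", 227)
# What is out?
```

Trace:
`info = {"c": 29, "y": 41}` → info = {'c': 29, 'y': 41}
`out = info.get("item", 227)` → out = 227
So out = 227

Answer: 227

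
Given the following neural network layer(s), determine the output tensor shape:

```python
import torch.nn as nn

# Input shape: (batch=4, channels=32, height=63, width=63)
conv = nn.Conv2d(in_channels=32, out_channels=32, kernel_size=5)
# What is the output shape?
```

Input: (4, 32, 63, 63) -> Output: (4, 32, 59, 59)

Answer: (4, 32, 59, 59)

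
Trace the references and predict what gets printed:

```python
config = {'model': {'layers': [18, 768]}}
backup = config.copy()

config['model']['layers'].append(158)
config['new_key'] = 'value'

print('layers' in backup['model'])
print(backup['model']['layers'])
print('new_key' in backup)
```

Key concept: shallow copy gotcha with nested dict.
Step by step:
`config = {'model': {'layers': [18, 768]}}` → config = {'model': {'layers': [18, 768]}}
`backup = config.copy()` → backup = {'model': {'layers': [18, 768]}}
`config['model']['layers'].append(158)` → config = {'model': {'layers': [18, 768, 158]}}; backup = {'model': {'layers': [18, 768, 158]}}
`config['new_key'] = 'value'` → config = {'model': {'layers': [18, 768, 158]}, 'new_key': 'value'}
`print('layers' in backup['model'])` → prints True
`print(backup['model']['layers'])` → prints [18, 768, 158]
`print('new_key' in backup)` → prints False

Answer:
True
[18, 768, 158]
False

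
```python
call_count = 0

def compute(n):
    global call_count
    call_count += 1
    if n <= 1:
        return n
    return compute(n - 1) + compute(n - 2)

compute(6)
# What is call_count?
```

Calls(n) = 1 + Calls(n-1) + Calls(n-2); Calls(0)=Calls(1)=1. For n=6 this gives 25.

Answer: 25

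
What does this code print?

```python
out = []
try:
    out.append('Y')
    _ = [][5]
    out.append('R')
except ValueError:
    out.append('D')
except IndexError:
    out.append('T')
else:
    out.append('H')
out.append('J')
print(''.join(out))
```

Execution trace: 'Y' (try body) → 'T' (except IndexError) → 'J' (after the try/except). Output: YTJ

Answer: YTJ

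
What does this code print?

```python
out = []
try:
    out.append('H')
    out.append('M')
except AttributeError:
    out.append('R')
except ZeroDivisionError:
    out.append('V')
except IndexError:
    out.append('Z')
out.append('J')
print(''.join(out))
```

Execution trace: 'H' (try body) → 'M' (try body, no exception) → 'J' (after the try/except). Output: HMJ

Answer: HMJ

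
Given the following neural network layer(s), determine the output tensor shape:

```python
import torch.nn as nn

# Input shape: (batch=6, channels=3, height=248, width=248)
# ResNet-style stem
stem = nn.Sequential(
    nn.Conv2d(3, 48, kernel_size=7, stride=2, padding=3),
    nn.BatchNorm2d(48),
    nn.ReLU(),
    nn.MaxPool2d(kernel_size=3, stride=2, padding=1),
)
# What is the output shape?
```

Input: (6, 3, 248, 248) -> after Conv2d 7x7 stride=2: (6, 48, 124, 124) -> Output: (6, 48, 62, 62)

Answer: (6, 48, 62, 62)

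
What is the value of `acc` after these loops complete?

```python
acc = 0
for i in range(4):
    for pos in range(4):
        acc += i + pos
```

Sum of all i+pos for i,pos in 4x4
`acc` takes the values: 0 → 1 → 3 → 6 → 7 → 9 → 12 → 16 → 18 → 21 → 25 → 30 → 33 → 37 → 42 → 48

Answer: 48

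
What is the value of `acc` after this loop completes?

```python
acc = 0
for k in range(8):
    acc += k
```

Sum of 0 to 7 = 28
`acc` takes the values: 0 → 1 → 3 → 6 → 10 → 15 → 21 → 28

Answer: 28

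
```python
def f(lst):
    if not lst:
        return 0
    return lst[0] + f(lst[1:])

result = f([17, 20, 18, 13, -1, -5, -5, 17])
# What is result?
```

17 + 20 + 18 + 13 + (-1) + (-5) + (-5) + 17 + 0 = 74

Answer: 74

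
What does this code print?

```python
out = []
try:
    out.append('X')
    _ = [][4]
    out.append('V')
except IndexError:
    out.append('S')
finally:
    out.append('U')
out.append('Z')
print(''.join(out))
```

Execution trace: 'X' (try body) → 'S' (except IndexError) → 'U' (finally) → 'Z' (after the try/except). Output: XSUZ

Answer: XSUZ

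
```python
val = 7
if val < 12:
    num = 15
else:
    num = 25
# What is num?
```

Trace:
`val = 7` → val = 7
`if val < 12: ...` → val < 12 is True → num = 15
So num = 15

Answer: 15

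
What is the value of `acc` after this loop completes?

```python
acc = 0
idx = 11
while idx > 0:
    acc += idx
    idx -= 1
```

Sum 11 down to 1
`acc` takes the values: 0 → 11 → 21 → 30 → 38 → 45 → 51 → 56 → 60 → 63 → 65 → 66

Answer: 66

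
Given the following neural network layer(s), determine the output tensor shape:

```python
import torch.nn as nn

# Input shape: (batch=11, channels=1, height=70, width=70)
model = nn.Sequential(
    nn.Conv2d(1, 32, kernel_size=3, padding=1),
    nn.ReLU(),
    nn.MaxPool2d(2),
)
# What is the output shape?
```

Input: (11, 1, 70, 70) -> after Conv2d: (11, 32, 70, 70) -> after ReLU: (11, 32, 70, 70) -> Output: (11, 32, 35, 35)

Answer: (11, 32, 35, 35)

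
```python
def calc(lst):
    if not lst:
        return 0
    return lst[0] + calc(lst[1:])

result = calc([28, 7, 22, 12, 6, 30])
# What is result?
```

28 + 7 + 22 + 12 + 6 + 30 + 0 = 105

Answer: 105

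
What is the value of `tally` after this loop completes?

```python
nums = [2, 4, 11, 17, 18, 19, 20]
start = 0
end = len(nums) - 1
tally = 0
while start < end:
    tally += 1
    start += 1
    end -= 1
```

Iterations until pointers meet (list length 7)
`tally` takes the values: 0 → 1 → 2 → 3

Answer: 3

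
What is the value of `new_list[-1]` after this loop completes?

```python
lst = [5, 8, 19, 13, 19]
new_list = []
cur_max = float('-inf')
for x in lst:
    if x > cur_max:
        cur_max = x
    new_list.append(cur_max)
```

Running max ends at 19
`new_list` takes the values: [] → [5] → [5, 8] → [5, 8, 19] → [5, 8, 19, 19] → [5, 8, 19, 19, 19]
So `new_list[-1]` = 19

Answer: 19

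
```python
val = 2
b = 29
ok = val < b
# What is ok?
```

Trace:
`val = 2` → val = 2
`b = 29` → b = 29
`ok = val < b` → ok = True
So ok = True

Answer: True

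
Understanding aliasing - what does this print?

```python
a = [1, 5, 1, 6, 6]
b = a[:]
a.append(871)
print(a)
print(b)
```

Key concept: slice [:] creates copy.
Step by step:
`a = [1, 5, 1, 6, 6]` → a = [1, 5, 1, 6, 6]
`b = a[:]` → b = [1, 5, 1, 6, 6]
`a.append(871)` → a = [1, 5, 1, 6, 6, 871]
`print(a)` → prints [1, 5, 1, 6, 6, 871]
`print(b)` → prints [1, 5, 1, 6, 6]

Answer:
[1, 5, 1, 6, 6, 871]
[1, 5, 1, 6, 6]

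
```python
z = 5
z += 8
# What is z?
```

Trace:
`z = 5` → z = 5
`z += 8` → z = 13
So z = 13

Answer: 13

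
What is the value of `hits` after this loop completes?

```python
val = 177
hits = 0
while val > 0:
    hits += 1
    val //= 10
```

Count digits by repeated division by 10
`hits` takes the values: 0 → 1 → 2 → 3

Answer: 3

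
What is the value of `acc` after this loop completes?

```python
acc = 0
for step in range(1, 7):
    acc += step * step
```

Sum of squares 1² to 6² = 91
`acc` takes the values: 0 → 1 → 5 → 14 → 30 → 55 → 91

Answer: 91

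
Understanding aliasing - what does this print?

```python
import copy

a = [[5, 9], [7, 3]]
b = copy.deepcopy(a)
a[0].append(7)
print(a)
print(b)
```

Key concept: deep copy is fully independent.
Step by step:
`a = [[5, 9], [7, 3]]` → a = [[5, 9], [7, 3]]
`b = copy.deepcopy(a)` → b = [[5, 9], [7, 3]]
`a[0].append(7)` → a = [[5, 9, 7], [7, 3]]
`print(a)` → prints [[5, 9, 7], [7, 3]]
`print(b)` → prints [[5, 9], [7, 3]]

Answer:
[[5, 9, 7], [7, 3]]
[[5, 9], [7, 3]]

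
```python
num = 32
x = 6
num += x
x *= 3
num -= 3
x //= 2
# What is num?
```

Trace:
`num = 32` → num = 32
`x = 6` → x = 6
`num += x` → num = 38
`x *= 3` → x = 18
`num -= 3` → num = 35
`x //= 2` → x = 9
So num = 35

Answer: 35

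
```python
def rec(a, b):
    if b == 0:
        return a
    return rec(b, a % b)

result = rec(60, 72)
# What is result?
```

rec(60, 72) -> rec(72, 60) -> rec(60, 12) -> rec(12, 0) -> 12

Answer: 12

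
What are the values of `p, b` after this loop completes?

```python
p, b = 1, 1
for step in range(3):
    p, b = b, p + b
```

Fibonacci: after 3 iterations
`p, b` takes the values: (1, 1) → (1, 2) → (2, 3) → (3, 5)

Answer: 3, 5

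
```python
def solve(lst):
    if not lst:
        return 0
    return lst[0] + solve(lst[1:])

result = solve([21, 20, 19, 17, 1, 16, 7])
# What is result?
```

21 + 20 + 19 + 17 + 1 + 16 + 7 + 0 = 101

Answer: 101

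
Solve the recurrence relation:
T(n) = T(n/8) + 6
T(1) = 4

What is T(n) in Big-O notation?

Each step divides n by 8 and adds 6. After log_8(n) steps we reach T(1)=4. So T(n) = 6·log_8(n) + 4 = O(log n).

Answer: O(log n)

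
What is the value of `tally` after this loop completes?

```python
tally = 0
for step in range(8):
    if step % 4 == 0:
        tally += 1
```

Count numbers divisible by 4 in range(8)
`tally` takes the values: 0 → 1 → 2

Answer: 2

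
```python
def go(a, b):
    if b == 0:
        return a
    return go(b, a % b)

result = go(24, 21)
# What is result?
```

go(24, 21) -> go(21, 3) -> go(3, 0) -> 3

Answer: 3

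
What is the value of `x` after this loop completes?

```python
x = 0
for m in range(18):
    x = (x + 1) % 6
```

Increment mod 6, 18 times = 0
`x` takes the values: 0 → 1 → 2 → 3 → 4 → 5 → 0 → 1 → 2 → 3 → 4 → 5 → 0 → 1 → 2 → 3 → 4 → 5 → 0

Answer: 0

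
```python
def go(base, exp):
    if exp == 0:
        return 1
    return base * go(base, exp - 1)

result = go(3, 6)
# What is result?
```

go(3, 6) = 3 * 3 * 3 * 3 * 3 * 3 = 729

Answer: 729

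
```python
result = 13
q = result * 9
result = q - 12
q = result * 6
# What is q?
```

Trace:
`result = 13` → result = 13
`q = result * 9` → q = 117
`result = q - 12` → result = 105
`q = result * 6` → q = 630
So q = 630

Answer: 630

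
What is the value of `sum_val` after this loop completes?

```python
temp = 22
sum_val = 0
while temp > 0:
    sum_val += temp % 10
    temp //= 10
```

Sum digits of 22
`sum_val` takes the values: 0 → 2 → 4

Answer: 4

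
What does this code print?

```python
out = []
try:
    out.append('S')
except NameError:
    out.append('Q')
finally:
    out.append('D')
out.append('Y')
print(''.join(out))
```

Execution trace: 'S' (try body, no exception) → 'D' (finally) → 'Y' (after the try/except). Output: SDY

Answer: SDY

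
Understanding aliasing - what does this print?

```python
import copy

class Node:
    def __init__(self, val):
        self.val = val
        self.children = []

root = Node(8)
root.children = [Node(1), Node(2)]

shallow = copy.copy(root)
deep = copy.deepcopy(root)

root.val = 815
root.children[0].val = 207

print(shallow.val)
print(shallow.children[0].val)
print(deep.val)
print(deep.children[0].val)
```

Key concept: deep copy with custom objects.
Step by step:
`root = Node(8)` → root = Node(val=8, children=[])
`root.children = [Node(1), Node(2)]` → root = Node(val=8, children=[Node(val=1, children=[]), Node(val=2, children=[])])
`shallow = copy.copy(root)` → shallow = Node(val=8, children=[Node(val=1, children=[]), Node(val=2, children=[])])
`deep = copy.deepcopy(root)` → deep = Node(val=8, children=[Node(val=1, children=[]), Node(val=2, children=[])])
`root.val = 815` → root = Node(val=815, children=[Node(val=1, children=[]), Node(val=2, children=[])])
`root.children[0].val = 207` → root = Node(val=815, children=[Node(val=207, children=[]), Node(val=2, children=[])]); shallow = Node(val=8, children=[Node(val=207, children=[]), Node(val=2, children=[])])
`print(shallow.val)` → prints 8
`print(shallow.children[0].val)` → prints 207
`print(deep.val)` → prints 8
`print(deep.children[0].val)` → prints 1

Answer:
8
207
8
1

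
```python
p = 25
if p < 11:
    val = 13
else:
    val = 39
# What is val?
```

Trace:
`p = 25` → p = 25
`if p < 11: ...` → p < 11 is False, take else branch → val = 39
So val = 39

Answer: 39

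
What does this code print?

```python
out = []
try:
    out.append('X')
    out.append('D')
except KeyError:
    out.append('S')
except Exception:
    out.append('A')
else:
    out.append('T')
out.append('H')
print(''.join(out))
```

Execution trace: 'X' (try body) → 'D' (try body, no exception) → 'T' (else) → 'H' (after the try/except). Output: XDTH

Answer: XDTH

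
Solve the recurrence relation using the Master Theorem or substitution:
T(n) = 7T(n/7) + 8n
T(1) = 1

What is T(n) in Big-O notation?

By Master Theorem: a=7, b=7, f(n)=8n. Since log_7(7) = 1 and f(n) = Θ(n^1), Case 2 applies. T(n) = O(n log n).

Answer: O(n log n)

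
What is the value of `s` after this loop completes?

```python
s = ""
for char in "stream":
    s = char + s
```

Reverse 'stream'
`s` takes the values: "" → "s" → "ts" → "rts" → "erts" → "aerts" → "maerts"

Answer: "maerts"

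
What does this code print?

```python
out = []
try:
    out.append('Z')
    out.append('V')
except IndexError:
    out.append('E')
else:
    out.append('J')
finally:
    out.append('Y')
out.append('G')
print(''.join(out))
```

Execution trace: 'Z' (try body) → 'V' (try body, no exception) → 'J' (else) → 'Y' (finally) → 'G' (after the try/except). Output: ZVJYG

Answer: ZVJYG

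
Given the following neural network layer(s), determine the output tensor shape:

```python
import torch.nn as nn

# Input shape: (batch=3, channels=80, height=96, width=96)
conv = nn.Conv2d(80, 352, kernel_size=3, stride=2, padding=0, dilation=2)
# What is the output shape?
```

Input: (3, 80, 96, 96) -> Output: (3, 352, 46, 46)

Answer: (3, 352, 46, 46)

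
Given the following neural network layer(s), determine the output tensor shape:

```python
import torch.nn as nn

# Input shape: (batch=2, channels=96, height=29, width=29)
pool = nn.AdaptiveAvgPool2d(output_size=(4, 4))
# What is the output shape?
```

Input: (2, 96, 29, 29) -> Output: (2, 96, 4, 4)

Answer: (2, 96, 4, 4)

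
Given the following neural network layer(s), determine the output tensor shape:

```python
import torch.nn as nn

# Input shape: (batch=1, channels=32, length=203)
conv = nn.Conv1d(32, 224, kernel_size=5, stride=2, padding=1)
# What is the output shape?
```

Input: (1, 32, 203) -> Output: (1, 224, 101)

Answer: (1, 224, 101)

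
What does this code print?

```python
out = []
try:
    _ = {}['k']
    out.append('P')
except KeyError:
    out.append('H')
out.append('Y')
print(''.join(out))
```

Execution trace: 'H' (except KeyError) → 'Y' (after the try/except). Output: HY

Answer: HY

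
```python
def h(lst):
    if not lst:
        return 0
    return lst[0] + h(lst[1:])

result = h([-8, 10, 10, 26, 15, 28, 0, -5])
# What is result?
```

(-8) + 10 + 10 + 26 + 15 + 28 + 0 + (-5) + 0 = 76

Answer: 76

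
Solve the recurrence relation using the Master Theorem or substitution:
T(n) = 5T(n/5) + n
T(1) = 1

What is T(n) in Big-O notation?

By Master Theorem: a=5, b=5, f(n)=n. Since log_5(5) = 1 and f(n) = Θ(n^1), Case 2 applies. T(n) = O(n log n).

Answer: O(n log n)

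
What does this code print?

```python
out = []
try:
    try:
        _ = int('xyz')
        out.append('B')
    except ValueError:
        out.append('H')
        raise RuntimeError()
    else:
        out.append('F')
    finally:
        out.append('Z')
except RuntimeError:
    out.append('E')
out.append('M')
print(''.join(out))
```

Execution trace: 'H' (inner except ValueError) → 'Z' (inner finally) → 'E' (outer except RuntimeError) → 'M' (after the try/except). Output: HZEM

Answer: HZEM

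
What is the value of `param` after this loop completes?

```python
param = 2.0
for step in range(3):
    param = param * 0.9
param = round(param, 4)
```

Exponential decay: 2.0 * 0.9^3
`param` takes the values: 2.0 → 1.8 → 1.62 → 1.458

Answer: 1.458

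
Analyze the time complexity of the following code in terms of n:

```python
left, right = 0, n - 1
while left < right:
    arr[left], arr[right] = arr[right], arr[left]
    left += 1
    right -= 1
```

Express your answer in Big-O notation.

This is In-place array reversal. Time complexity: O(n).

Answer: O(n)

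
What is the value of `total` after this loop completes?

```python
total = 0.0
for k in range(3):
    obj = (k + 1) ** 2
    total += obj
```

Sum of squared losses 1² + 2² + ... + 3²
`total` takes the values: 0.0 → 1.0 → 5.0 → 14.0

Answer: 14.0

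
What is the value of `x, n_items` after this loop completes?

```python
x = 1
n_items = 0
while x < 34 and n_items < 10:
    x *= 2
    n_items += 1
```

Double until >= 34 or 10 iterations
`x, n_items` takes the values: (1, 0) → (2, 0) → (2, 1) → (4, 1) → (4, 2) → (8, 2) → (8, 3) → (16, 3) → (16, 4) → (32, 4) → (32, 5) → (64, 5) → (64, 6)

Answer: 64, 6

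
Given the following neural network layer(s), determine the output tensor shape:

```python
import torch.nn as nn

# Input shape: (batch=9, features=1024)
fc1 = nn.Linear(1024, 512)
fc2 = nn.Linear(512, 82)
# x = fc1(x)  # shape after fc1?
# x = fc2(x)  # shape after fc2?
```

Input: (9, 1024) -> after fc1: (9, 512) -> Output: (9, 82)

Answer: (9, 82)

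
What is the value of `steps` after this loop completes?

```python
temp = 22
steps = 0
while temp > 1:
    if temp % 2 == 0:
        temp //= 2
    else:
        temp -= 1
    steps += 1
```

Steps to reduce 22 to 1
`steps` takes the values: 0 → 1 → 2 → 3 → 4 → 5 → 6

Answer: 6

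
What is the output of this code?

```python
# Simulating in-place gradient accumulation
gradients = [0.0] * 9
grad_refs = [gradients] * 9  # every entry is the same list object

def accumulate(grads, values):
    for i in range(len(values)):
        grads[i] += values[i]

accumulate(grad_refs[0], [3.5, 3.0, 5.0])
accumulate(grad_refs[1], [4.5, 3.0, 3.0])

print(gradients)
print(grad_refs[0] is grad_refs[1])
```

Key concept: gradient accumulation aliasing.
Step by step:
`gradients = [0.0] * 9` → gradients = [0.0, 0.0, 0.0, 0.0, 0.0, 0.0, 0.0, 0.0, 0.0]
`grad_refs = [gradients] * 9` → grad_refs = [[0.0, 0.0, 0.0, 0.0, 0.0, 0.0, 0.0, 0.0, 0.0], [0.0, 0.0, 0.0, 0.0, 0.0, 0.0, 0.0, 0.0, 0.0], [0.0, 0.0, 0.0, 0.0, 0.0, 0.0, 0.0, 0.0, 0.0], [0.0, 0.0, 0.0, 0.0, 0.0, 0.0, 0.0, 0.0, 0.0], [0.0, 0.0, 0.0, 0.0, 0.0, 0.0, 0.0, 0.0, 0.0], [0.0, 0.0, 0.0, 0.0, 0.0, 0.0, 0.0, 0.0, 0.0], [0.0, 0.0, 0.0, 0.0, 0.0, 0.0, 0.0, 0.0, 0.0], [0.0, 0.0, 0.0, 0.0, 0.0, 0.0, 0.0, 0.0, 0.0], [0.0, 0.0, 0.0, 0.0, 0.0, 0.0, 0.0, 0.0, 0.0]]
`accumulate(grad_refs[0], [3.5, 3.0, 5.0])` → gradients = [3.5, 3.0, 5.0, 0.0, 0.0, 0.0, 0.0, 0.0, 0.0]; grad_refs = [[3.5, 3.0, 5.0, 0.0, 0.0, 0.0, 0.0, 0.0, 0.0], [3.5, 3.0, 5.0, 0.0, 0.0, 0.0, 0.0, 0.0, 0.0], [3.5, 3.0, 5.0, 0.0, 0.0, 0.0, 0.0, 0.0, 0.0], [3.5, 3.0, 5.0, 0.0, 0.0, 0.0, 0.0, 0.0, 0.0], [3.5, 3.0, 5.0, 0.0, 0.0, 0.0, 0.0, 0.0, 0.0], [3.5, 3.0, 5.0, 0.0, 0.0, 0.0, 0.0, 0.0, 0.0], [3.5, 3.0, 5.0, 0.0, 0.0, 0.0, 0.0, 0.0, 0.0], [3.5, 3.0, 5.0, 0.0, 0.0, 0.0, 0.0, 0.0, 0.0], [3.5, 3.0, 5.0, 0.0, 0.0, 0.0, 0.0, 0.0, 0.0]]
`accumulate(grad_refs[1], [4.5, 3.0, 3.0])` → gradients = [8.0, 6.0, 8.0, 0.0, 0.0, 0.0, 0.0, 0.0, 0.0]; grad_refs = [[8.0, 6.0, 8.0, 0.0, 0.0, 0.0, 0.0, 0.0, 0.0], [8.0, 6.0, 8.0, 0.0, 0.0, 0.0, 0.0, 0.0, 0.0], [8.0, 6.0, 8.0, 0.0, 0.0, 0.0, 0.0, 0.0, 0.0], [8.0, 6.0, 8.0, 0.0, 0.0, 0.0, 0.0, 0.0, 0.0], [8.0, 6.0, 8.0, 0.0, 0.0, 0.0, 0.0, 0.0, 0.0], [8.0, 6.0, 8.0, 0.0, 0.0, 0.0, 0.0, 0.0, 0.0], [8.0, 6.0, 8.0, 0.0, 0.0, 0.0, 0.0, 0.0, 0.0], [8.0, 6.0, 8.0, 0.0, 0.0, 0.0, 0.0, 0.0, 0.0], [8.0, 6.0, 8.0, 0.0, 0.0, 0.0, 0.0, 0.0, 0.0]]
`print(gradients)` → prints [8.0, 6.0, 8.0, 0.0, 0.0, 0.0, 0.0, 0.0, 0.0]
`print(grad_refs[0] is grad_refs[1])` → prints True

Answer:
[8.0, 6.0, 8.0, 0.0, 0.0, 0.0, 0.0, 0.0, 0.0]
True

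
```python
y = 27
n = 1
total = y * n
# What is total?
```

Trace:
`y = 27` → y = 27
`n = 1` → n = 1
`total = y * n` → total = 27
So total = 27

Answer: 27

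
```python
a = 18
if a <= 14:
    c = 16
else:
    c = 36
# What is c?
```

Trace:
`a = 18` → a = 18
`if a <= 14: ...` → a <= 14 is False, take else branch → c = 36
So c = 36

Answer: 36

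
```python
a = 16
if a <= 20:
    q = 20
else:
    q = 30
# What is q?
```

Trace:
`a = 16` → a = 16
`if a <= 20: ...` → a <= 20 is True → q = 20
So q = 20

Answer: 20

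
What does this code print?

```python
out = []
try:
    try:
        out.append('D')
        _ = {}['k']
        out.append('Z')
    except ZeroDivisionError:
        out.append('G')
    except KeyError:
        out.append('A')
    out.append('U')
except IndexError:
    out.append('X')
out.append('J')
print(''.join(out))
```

Execution trace: 'D' (inner try body) → 'A' (inner except KeyError) → 'U' (try body, no exception) → 'J' (after the try/except). Output: DAUJ

Answer: DAUJ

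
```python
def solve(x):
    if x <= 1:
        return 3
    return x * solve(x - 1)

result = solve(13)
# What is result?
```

solve(13) = 13 * 12 * 11 * 10 * 9 * 8 * 7 * 6 * 5 * 4 * 3 * 2 * 3 = 18681062400

Answer: 18681062400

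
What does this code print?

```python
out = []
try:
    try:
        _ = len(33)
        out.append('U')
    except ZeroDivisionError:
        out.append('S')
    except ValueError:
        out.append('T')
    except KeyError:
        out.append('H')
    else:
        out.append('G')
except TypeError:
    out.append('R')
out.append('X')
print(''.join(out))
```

Execution trace: 'R' (outer except TypeError) → 'X' (after the try/except). Output: RX

Answer: RX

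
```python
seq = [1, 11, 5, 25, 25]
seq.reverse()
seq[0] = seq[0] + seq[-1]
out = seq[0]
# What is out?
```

Trace:
`seq = [1, 11, 5, 25, 25]` → seq = [1, 11, 5, 25, 25]
`seq.reverse()` → seq = [25, 25, 5, 11, 1]
`seq[0] = seq[0] + seq[-1]` → seq = [26, 25, 5, 11, 1]
`out = seq[0]` → out = 26
So out = 26

Answer: 26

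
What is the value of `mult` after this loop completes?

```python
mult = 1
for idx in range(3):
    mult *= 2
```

2^3 = 8
`mult` takes the values: 1 → 2 → 4 → 8

Answer: 8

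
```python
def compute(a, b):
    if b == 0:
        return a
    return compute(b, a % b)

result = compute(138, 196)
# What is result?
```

compute(138, 196) -> compute(196, 138) -> compute(138, 58) -> compute(58, 22) -> compute(22, 14) -> compute(14, 8) -> compute(8, 6) -> compute(6, 2) -> compute(2, 0) -> 2

Answer: 2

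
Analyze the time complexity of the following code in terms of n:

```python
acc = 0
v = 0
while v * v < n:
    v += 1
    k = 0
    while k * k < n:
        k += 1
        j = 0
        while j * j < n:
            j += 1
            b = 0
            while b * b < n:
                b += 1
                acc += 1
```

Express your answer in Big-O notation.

Each loop level contributes: √n × √n × √n × √n. Multiplying the contributions gives O(n^2).

Answer: O(n^2)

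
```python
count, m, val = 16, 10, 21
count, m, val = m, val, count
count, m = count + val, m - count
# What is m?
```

Trace:
`count, m, val = 16, 10, 21` → count = 16; m = 10; val = 21
`count, m, val = m, val, count` → count = 10; m = 21; val = 16
`count, m = count + val, m - count` → count = 26; m = 11
So m = 11

Answer: 11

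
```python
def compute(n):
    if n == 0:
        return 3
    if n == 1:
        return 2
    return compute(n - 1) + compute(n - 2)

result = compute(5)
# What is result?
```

Build up from base cases: compute(0)=3, compute(1)=2, compute(2)=5, compute(3)=7, compute(4)=12, compute(5)=19

Answer: 19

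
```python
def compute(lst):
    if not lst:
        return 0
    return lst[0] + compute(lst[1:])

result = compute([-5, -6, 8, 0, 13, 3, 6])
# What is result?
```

(-5) + (-6) + 8 + 0 + 13 + 3 + 6 + 0 = 19

Answer: 19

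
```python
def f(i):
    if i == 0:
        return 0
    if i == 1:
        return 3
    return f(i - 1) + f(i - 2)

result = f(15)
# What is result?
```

Build up from base cases: f(0)=0, f(1)=3, f(2)=3, f(3)=6, f(4)=9, f(5)=15, f(6)=24, ..., f(15)=1830

Answer: 1830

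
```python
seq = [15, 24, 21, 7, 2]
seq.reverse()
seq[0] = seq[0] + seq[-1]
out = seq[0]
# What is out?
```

Trace:
`seq = [15, 24, 21, 7, 2]` → seq = [15, 24, 21, 7, 2]
`seq.reverse()` → seq = [2, 7, 21, 24, 15]
`seq[0] = seq[0] + seq[-1]` → seq = [17, 7, 21, 24, 15]
`out = seq[0]` → out = 17
So out = 17

Answer: 17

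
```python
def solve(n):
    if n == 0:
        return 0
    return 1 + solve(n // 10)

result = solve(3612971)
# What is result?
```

Count of digits of 3612971: 7

Answer: 7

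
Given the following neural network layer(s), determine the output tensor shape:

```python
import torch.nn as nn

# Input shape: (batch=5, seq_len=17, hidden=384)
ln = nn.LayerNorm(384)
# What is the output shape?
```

Input: (5, 17, 384) -> Output: (5, 17, 384)

Answer: (5, 17, 384)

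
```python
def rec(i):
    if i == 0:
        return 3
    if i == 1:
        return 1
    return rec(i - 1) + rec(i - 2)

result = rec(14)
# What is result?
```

Build up from base cases: rec(0)=3, rec(1)=1, rec(2)=4, rec(3)=5, rec(4)=9, rec(5)=14, rec(6)=23, ..., rec(14)=1076

Answer: 1076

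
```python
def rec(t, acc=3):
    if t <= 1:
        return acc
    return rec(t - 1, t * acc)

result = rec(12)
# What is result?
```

Accumulator trace (n, acc): (12, 3) -> (11, 36) -> (10, 396) -> (9, 3960) -> (8, 35640) -> (7, 285120) -> (6, 1995840) -> (5, 11975040) -> (4, 59875200) -> (3, 239500800) -> (2, 718502400) -> (1, 1437004800) -> return 1437004800

Answer: 1437004800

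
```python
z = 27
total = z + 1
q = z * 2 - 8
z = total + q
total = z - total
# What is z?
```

Trace:
`z = 27` → z = 27
`total = z + 1` → total = 28
`q = z * 2 - 8` → q = 46
`z = total + q` → z = 74
`total = z - total` → total = 46
So z = 74

Answer: 74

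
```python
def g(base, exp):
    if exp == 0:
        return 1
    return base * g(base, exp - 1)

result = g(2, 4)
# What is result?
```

g(2, 4) = 2 * 2 * 2 * 2 = 16

Answer: 16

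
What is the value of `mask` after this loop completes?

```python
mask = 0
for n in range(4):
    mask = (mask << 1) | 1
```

Build 4 consecutive 1-bits: 0b1111
`mask` takes the values: 0 → 1 → 3 → 7 → 15

Answer: 15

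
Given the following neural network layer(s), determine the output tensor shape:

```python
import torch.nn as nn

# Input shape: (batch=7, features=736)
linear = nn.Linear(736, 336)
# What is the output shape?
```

Input: (7, 736) -> Output: (7, 336)

Answer: (7, 336)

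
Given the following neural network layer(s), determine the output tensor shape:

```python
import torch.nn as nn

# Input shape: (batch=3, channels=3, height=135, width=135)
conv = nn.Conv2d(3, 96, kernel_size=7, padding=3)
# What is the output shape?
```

Input: (3, 3, 135, 135) -> Output: (3, 96, 135, 135)

Answer: (3, 96, 135, 135)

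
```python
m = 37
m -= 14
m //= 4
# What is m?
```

Trace:
`m = 37` → m = 37
`m -= 14` → m = 23
`m //= 4` → m = 5
So m = 5

Answer: 5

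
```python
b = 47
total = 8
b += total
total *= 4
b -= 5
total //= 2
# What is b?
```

Trace:
`b = 47` → b = 47
`total = 8` → total = 8
`b += total` → b = 55
`total *= 4` → total = 32
`b -= 5` → b = 50
`total //= 2` → total = 16
So b = 50

Answer: 50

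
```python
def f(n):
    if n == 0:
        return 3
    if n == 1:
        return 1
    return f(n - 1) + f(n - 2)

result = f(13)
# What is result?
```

Build up from base cases: f(0)=3, f(1)=1, f(2)=4, f(3)=5, f(4)=9, f(5)=14, f(6)=23, ..., f(13)=665

Answer: 665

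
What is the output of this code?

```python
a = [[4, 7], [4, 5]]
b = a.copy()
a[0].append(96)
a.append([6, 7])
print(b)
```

Key concept: shallow copy with nested lists.
Step by step:
`a = [[4, 7], [4, 5]]` → a = [[4, 7], [4, 5]]
`b = a.copy()` → b = [[4, 7], [4, 5]]
`a[0].append(96)` → a = [[4, 7, 96], [4, 5]]; b = [[4, 7, 96], [4, 5]]
`a.append([6, 7])` → a = [[4, 7, 96], [4, 5], [6, 7]]
`print(b)` → prints [[4, 7, 96], [4, 5]]

Answer: [[4, 7, 96], [4, 5]]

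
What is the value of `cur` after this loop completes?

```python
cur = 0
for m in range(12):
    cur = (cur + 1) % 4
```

Increment mod 4, 12 times = 0
`cur` takes the values: 0 → 1 → 2 → 3 → 0 → 1 → 2 → 3 → 0 → 1 → 2 → 3 → 0

Answer: 0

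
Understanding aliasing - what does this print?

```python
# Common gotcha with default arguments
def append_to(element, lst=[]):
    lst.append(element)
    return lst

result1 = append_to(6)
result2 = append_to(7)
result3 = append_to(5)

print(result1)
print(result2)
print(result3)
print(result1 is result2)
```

Key concept: mutable default argument gotcha.
Step by step:
`result1 = append_to(6)` → result1 = [6]
`result2 = append_to(7)` → result1 = [6, 7] (same object as result2); result2 = [6, 7] (same object as result1)
`result3 = append_to(5)` → result1 = [6, 7, 5] (same object as result2, result3); result2 = [6, 7, 5] (same object as result1, result3); result3 = [6, 7, 5] (same object as result1, result2)
`print(result1)` → prints [6, 7, 5]
`print(result2)` → prints [6, 7, 5]
`print(result3)` → prints [6, 7, 5]
`print(result1 is result2)` → prints True

Answer:
[6, 7, 5]
[6, 7, 5]
[6, 7, 5]
True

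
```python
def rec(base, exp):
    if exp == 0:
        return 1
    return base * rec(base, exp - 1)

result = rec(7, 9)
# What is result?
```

rec(7, 9) = 7 * 7 * 7 * 7 * 7 * 7 * 7 * 7 * 7 = 40353607

Answer: 40353607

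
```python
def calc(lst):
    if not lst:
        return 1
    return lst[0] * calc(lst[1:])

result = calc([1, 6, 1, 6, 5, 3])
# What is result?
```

Product over [1, 6, 1, 6, 5, 3] = 1 * 6 * 1 * 6 * 5 * 3 = 540

Answer: 540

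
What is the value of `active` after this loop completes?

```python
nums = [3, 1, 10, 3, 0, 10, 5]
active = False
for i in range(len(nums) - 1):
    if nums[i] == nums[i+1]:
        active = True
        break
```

Check consecutive duplicates in [3, 1, 10, 3, 0, 10, 5]
`active` takes the values: False

Answer: False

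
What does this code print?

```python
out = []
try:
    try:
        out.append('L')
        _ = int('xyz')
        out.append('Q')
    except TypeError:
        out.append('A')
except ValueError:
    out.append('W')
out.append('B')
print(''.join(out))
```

Execution trace: 'L' (try body) → 'W' (outer except ValueError) → 'B' (after the try/except). Output: LWB

Answer: LWB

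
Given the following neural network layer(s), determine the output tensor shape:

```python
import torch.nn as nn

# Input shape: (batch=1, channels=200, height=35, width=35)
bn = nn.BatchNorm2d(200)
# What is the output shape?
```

Input: (1, 200, 35, 35) -> Output: (1, 200, 35, 35)

Answer: (1, 200, 35, 35)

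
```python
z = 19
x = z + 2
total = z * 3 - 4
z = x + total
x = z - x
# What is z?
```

Trace:
`z = 19` → z = 19
`x = z + 2` → x = 21
`total = z * 3 - 4` → total = 53
`z = x + total` → z = 74
`x = z - x` → x = 53
So z = 74

Answer: 74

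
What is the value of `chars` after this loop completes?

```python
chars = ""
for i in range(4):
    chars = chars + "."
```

Repeat '.' 4 times
`chars` takes the values: "" → "." → ".." → "..." → "...."

Answer: "...."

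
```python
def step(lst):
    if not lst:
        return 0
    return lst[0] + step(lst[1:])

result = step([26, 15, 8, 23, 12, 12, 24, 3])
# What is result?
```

26 + 15 + 8 + 23 + 12 + 12 + 24 + 3 + 0 = 123

Answer: 123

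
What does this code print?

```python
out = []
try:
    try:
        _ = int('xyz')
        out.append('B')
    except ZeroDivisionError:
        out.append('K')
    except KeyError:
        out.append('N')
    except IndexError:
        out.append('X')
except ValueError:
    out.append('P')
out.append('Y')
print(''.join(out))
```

Execution trace: 'P' (outer except ValueError) → 'Y' (after the try/except). Output: PY

Answer: PY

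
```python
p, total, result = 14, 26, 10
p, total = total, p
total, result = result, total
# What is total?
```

Trace:
`p, total, result = 14, 26, 10` → p = 14; total = 26; result = 10
`p, total = total, p` → p = 26; total = 14
`total, result = result, total` → total = 10; result = 14
So total = 10

Answer: 10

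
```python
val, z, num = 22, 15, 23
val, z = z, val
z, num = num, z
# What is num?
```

Trace:
`val, z, num = 22, 15, 23` → val = 22; z = 15; num = 23
`val, z = z, val` → val = 15; z = 22
`z, num = num, z` → z = 23; num = 22
So num = 22

Answer: 22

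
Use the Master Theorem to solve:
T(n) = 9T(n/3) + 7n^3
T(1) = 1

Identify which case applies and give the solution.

a=9, b=3, f(n)=7n^3. log_3(9) = 2. Since c=3 > 2 and the regularity condition holds (9(n/3)^3 = (9/3^3)n^3 with 9/3^3 < 1), Case 3 applies: T(n) = Θ(f(n)) = O(n^3).

Answer: O(n^3) - Case 3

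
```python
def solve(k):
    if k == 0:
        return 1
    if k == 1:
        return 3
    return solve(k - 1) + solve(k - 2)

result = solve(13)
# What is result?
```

Build up from base cases: solve(0)=1, solve(1)=3, solve(2)=4, solve(3)=7, solve(4)=11, solve(5)=18, solve(6)=29, ..., solve(13)=843

Answer: 843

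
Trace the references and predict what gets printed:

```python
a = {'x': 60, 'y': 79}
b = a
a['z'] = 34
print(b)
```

Key concept: dict aliasing.
Step by step:
`a = {'x': 60, 'y': 79}` → a = {'x': 60, 'y': 79}
`b = a` → b = {'x': 60, 'y': 79} (same object as a)
`a['z'] = 34` → a = {'x': 60, 'y': 79, 'z': 34} (same object as b); b = {'x': 60, 'y': 79, 'z': 34} (same object as a)
`print(b)` → prints {'x': 60, 'y': 79, 'z': 34}

Answer: {'x': 60, 'y': 79, 'z': 34}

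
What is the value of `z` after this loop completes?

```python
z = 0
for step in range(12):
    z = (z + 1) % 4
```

Increment mod 4, 12 times = 0
`z` takes the values: 0 → 1 → 2 → 3 → 0 → 1 → 2 → 3 → 0 → 1 → 2 → 3 → 0

Answer: 0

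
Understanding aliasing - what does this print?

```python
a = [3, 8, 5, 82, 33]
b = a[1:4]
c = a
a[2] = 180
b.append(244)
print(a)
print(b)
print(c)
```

Key concept: slice vs alias.
Step by step:
`a = [3, 8, 5, 82, 33]` → a = [3, 8, 5, 82, 33]
`b = a[1:4]` → b = [8, 5, 82]
`c = a` → c = [3, 8, 5, 82, 33] (same object as a)
`a[2] = 180` → a = [3, 8, 180, 82, 33] (same object as c); c = [3, 8, 180, 82, 33] (same object as a)
`b.append(244)` → b = [8, 5, 82, 244]
`print(a)` → prints [3, 8, 180, 82, 33]
`print(b)` → prints [8, 5, 82, 244]
`print(c)` → prints [3, 8, 180, 82, 33]

Answer:
[3, 8, 180, 82, 33]
[8, 5, 82, 244]
[3, 8, 180, 82, 33]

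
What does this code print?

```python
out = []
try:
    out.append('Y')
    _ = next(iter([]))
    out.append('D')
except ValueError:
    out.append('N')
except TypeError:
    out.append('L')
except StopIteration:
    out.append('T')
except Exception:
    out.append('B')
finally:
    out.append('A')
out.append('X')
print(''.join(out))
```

Execution trace: 'Y' (try body) → 'T' (except StopIteration) → 'A' (finally) → 'X' (after the try/except). Output: YTAX

Answer: YTAX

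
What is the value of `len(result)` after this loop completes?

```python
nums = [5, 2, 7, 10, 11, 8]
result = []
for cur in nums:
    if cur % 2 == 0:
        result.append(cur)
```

Count even numbers in [5, 2, 7, 10, 11, 8]
`result` takes the values: [] → [2] → [2, 10] → [2, 10, 8]
So `len(result)` = 3

Answer: 3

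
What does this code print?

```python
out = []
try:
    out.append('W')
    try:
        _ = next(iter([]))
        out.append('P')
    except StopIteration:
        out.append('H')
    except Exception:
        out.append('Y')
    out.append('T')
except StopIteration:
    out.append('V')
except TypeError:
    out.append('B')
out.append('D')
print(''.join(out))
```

Execution trace: 'W' (try body) → 'H' (inner except StopIteration) → 'T' (try body, no exception) → 'D' (after the try/except). Output: WHTD

Answer: WHTD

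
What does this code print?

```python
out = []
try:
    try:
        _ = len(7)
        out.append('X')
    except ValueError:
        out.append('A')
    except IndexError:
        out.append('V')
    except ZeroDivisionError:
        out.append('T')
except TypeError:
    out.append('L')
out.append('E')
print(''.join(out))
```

Execution trace: 'L' (outer except TypeError) → 'E' (after the try/except). Output: LE

Answer: LE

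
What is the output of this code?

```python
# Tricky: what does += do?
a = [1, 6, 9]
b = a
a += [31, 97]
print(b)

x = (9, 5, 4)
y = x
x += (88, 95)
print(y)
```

Key concept: += behavior differs for mutable vs immutable.
Step by step:
`a = [1, 6, 9]` → a = [1, 6, 9]
`b = a` → b = [1, 6, 9] (same object as a)
`a += [31, 97]` → a = [1, 6, 9, 31, 97] (same object as b); b = [1, 6, 9, 31, 97] (same object as a)
`print(b)` → prints [1, 6, 9, 31, 97]
`x = (9, 5, 4)` → x = (9, 5, 4)
`y = x` → y = (9, 5, 4)
`x += (88, 95)` → x = (9, 5, 4, 88, 95)
`print(y)` → prints (9, 5, 4)

Answer:
[1, 6, 9, 31, 97]
(9, 5, 4)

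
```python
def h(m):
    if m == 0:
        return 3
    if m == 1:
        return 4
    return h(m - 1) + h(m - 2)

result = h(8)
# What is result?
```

Build up from base cases: h(0)=3, h(1)=4, h(2)=7, h(3)=11, h(4)=18, h(5)=29, h(6)=47, ..., h(8)=123

Answer: 123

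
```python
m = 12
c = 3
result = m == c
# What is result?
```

Trace:
`m = 12` → m = 12
`c = 3` → c = 3
`result = m == c` → result = False
So result = False

Answer: False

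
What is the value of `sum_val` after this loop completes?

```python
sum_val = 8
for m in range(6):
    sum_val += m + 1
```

Start at 8, add 1 to 6 = 29
`sum_val` takes the values: 8 → 9 → 11 → 14 → 18 → 23 → 29

Answer: 29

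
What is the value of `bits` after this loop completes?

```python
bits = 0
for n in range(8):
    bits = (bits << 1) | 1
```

Build 8 consecutive 1-bits: 0b11111111
`bits` takes the values: 0 → 1 → 3 → 7 → 15 → 31 → 63 → 127 → 255

Answer: 255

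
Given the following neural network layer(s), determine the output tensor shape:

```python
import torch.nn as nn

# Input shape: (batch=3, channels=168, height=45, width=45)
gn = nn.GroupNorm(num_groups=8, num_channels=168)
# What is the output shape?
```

Input: (3, 168, 45, 45) -> Output: (3, 168, 45, 45)

Answer: (3, 168, 45, 45)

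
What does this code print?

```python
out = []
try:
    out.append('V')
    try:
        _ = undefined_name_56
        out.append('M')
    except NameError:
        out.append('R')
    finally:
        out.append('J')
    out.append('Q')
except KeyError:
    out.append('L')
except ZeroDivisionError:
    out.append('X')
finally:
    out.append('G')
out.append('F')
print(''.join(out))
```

Execution trace: 'V' (try body) → 'R' (inner except NameError) → 'J' (inner finally) → 'Q' (try body, no exception) → 'G' (finally) → 'F' (after the try/except). Output: VRJQGF

Answer: VRJQGF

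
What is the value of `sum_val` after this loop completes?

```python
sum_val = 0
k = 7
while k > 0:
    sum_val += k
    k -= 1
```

Sum 7 down to 1
`sum_val` takes the values: 0 → 7 → 13 → 18 → 22 → 25 → 27 → 28

Answer: 28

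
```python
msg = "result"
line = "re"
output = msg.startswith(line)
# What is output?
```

Trace:
`msg = "result"` → msg = 'result'
`line = "re"` → line = 're'
`output = msg.startswith(line)` → output = True
So output = True

Answer: True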